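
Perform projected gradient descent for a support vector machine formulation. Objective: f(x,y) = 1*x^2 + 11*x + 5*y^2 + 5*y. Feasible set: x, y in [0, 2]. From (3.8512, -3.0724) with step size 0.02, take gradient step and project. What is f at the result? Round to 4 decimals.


Step 1: Compute gradient at (3.8512, -3.0724).
grad_x = 2*1*3.8512 + 11 = 18.7024
grad_y = 2*5*-3.0724 + 5 = -25.724
Step 2: Gradient step.
x_raw = 3.8512 - 0.02*18.7024 = 3.4772
y_raw = -3.0724 - 0.02*-25.724 = -2.5579
Step 3: Project onto [0, 2].
x_proj = clip(3.4772) = 2.0
y_proj = clip(-2.5579) = 0.0
Step 4: Evaluate f.
f(2.0, 0.0) = 26.0


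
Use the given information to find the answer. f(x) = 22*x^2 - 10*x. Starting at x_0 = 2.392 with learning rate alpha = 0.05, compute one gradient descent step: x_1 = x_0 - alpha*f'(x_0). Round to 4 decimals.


We compute the gradient at x_0 and apply the update.
f'(x) = 44*x - 10
f'(2.392) = 44*2.392 - 10 = 95.248
x_1 = 2.392 - 0.05*95.248 = -2.3704


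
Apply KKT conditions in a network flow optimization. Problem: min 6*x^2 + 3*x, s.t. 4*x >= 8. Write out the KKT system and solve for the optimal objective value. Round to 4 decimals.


Step 1: Try lambda = 0 (constraint inactive).
x_unc = -3/(2*6) = -0.25
Check: 4*-0.25 = -1.0 < 8 -- violated!
Step 2: Constraint must be active: 4*x = 8
x* = 8/4 = 2.0
lambda = (2*6*2.0 + 3)/4 = 6.75
Step 3: Compute optimal value.
f(x*) = 6*2.0^2 + 3*2.0 = 30.0


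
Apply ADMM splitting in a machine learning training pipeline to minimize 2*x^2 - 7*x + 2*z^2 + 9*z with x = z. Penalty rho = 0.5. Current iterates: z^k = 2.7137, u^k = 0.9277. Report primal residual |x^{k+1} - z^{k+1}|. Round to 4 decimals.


ADMM iteration with rho = 0.5, z^k = 2.7137, u^k = 0.9277
Step 1: x-update.
Minimize 2*x^2 - 7*x + (0.5/2)*(x - 2.7137 + 0.9277)^2
FOC: (2*2 + 0.5)*x = 7 + 0.5*(2.7137 - 0.9277)
x^{k+1} = 1.754
Step 2: z-update.
Minimize 2*z^2 + 9*z + (0.5/2)*(1.754 - z + 0.9277)^2
FOC: (2*2 + 0.5)*z = -9 + 0.5*(1.754 + 0.9277)
z^{k+1} = -1.702
Step 3: u-update.
u^{k+1} = 0.9277 + 1.754 + 1.702 = 4.3837
Step 4: Primal residual = |1.754 + 1.702| = 3.456


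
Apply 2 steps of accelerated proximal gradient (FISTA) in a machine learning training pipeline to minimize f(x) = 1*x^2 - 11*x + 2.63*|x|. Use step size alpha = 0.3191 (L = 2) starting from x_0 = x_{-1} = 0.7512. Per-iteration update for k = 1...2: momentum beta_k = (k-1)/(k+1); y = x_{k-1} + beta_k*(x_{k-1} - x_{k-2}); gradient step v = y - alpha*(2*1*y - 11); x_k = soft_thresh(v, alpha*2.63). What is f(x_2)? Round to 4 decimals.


FISTA on f(x) = 1*x^2 - 11*x + 2.63*|x|
L = 2, alpha = 0.3191
Iteration 1: beta = 0.0, y = 0.7512 + 0.0*(0.7512 - 0.7512) = 0.7512
  grad(y) = -9.4976, v = y - alpha*grad = 3.7819
  prox(v) = soft_thresh(3.7819, 0.8392) = 2.9427
Iteration 2: beta = 0.3333, y = 2.9427 + 0.3333*(2.9427 - 0.7512) = 3.6731
  grad(y) = -3.6537, v = y - alpha*grad = 4.839
  prox(v) = soft_thresh(4.839, 0.8392) = 3.9998
f(x_2) = 1*3.9998^2 - 11*3.9998 + 2.63*|3.9998| = -17.4799


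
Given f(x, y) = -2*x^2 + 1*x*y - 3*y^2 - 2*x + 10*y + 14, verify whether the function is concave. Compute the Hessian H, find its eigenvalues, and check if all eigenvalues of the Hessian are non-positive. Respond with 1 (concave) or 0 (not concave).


The Hessian of f(x,y) = -2*x^2 + 1*x*y - 3*y^2 - 2*x + 10*y + 14 is:
H = [[-4, 1], [1, -6]]
Trace = -4 - 6 = -10
Determinant = -4*-6 - (1)^2 = 23
Discriminant = (-10)^2 - 4*23 = 8.0
Eigenvalues: lambda_1 = -6.4142, lambda_2 = -3.5858
The function is concave.

1


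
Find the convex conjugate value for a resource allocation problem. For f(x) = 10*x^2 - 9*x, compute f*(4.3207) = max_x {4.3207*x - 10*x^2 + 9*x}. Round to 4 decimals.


f*(y) = sup_x {y*x - a*x^2 - b*x} = sup_x {(y-b)*x - a*x^2}
FOC: (y - b) - 2a*x = 0 => x* = (y - b)/(2a)
x* = (4.3207 + 9)/(2*10) = 0.666
f*(4.3207) = (y-b)^2/(4a) = (4.3207 + 9)^2/(4*10)
= 177.441/40 = 4.436


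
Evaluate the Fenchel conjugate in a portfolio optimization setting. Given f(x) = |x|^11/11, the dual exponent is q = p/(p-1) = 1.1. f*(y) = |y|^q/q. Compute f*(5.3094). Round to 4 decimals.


The conjugate exponent q satisfies 1/p + 1/q = 1.
p = 11, so q = 11/(11 - 1) = 1.1
|y|^q = 5.3094^1.1 = 6.2741
f*(5.3094) = 6.2741 / 1.1 = 5.7037


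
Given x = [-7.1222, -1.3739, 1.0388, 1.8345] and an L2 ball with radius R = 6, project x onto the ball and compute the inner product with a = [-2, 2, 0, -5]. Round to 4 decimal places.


Step 1: Compute ||x|| (intermediates to 6 decimals).
||x|| = sqrt((-7.1222)^2 + (-1.3739)^2 + 1.0388^2 + 1.8345^2) = 7.553663
Step 2: Project.
Since ||x|| > R, scale = R/||x|| = 6/7.553663 = 0.794317, proj(x) = scale * x
proj(x) = [-5.657285, -1.091312, 0.825136, 1.457175]
Step 3: Dot product.
a^T * proj(x) = -2*(-5.657285) + 2*(-1.091312) + 0*0.825136 - 5*1.457175 = 1.8461


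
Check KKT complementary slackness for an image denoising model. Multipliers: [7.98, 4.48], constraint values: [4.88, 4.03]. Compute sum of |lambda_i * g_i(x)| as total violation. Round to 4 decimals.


KKT complementary slackness check:
lambda_1 * g_1 = 7.98 * 4.88 = 38.9424
lambda_2 * g_2 = 4.48 * 4.03 = 18.0544
Total violation = 38.9424 + 18.0544 = 56.9968


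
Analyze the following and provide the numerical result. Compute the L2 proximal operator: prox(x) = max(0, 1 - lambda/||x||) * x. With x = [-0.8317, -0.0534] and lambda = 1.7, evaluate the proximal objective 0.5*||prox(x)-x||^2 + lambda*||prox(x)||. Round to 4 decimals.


Step 1: Compute ||x||.
||x|| = 0.8334
Step 2: Compute scaling factor.
scale = max(0, 1 - 1.7/0.8334) = 0.0
Step 3: prox(x) = [-0.0, -0.0]
||prox(x)|| = 0.0
Step 4: Proximal objective.
0.5*||prox-x||^2 = 0.3473
lambda*||prox|| = 0.0
Total = 0.3473


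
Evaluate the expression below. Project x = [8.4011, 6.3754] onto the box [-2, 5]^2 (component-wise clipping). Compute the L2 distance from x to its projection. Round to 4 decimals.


Project each component onto [-2, 5].
clip(8.4011) = 5.0, clip(6.3754) = 5.0
Projection = [5.0, 5.0]
Squared diffs: [11.5675, 1.8917]
Distance = sqrt(13.4592) = 3.6687


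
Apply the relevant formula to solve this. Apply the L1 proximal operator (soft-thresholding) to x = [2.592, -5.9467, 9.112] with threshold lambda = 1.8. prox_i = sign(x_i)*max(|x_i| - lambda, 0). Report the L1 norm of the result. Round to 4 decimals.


Soft-thresholding with lambda = 1.8:
prox(2.592) = sign(2.592)*max(|2.592| - 1.8, 0) = 0.792
prox(-5.9467) = sign(-5.9467)*max(|-5.9467| - 1.8, 0) = -4.1467
prox(9.112) = sign(9.112)*max(|9.112| - 1.8, 0) = 7.312
prox(x) = [0.792, -4.1467, 7.312]
||prox(x)||_1 = 0.792 + 4.1467 + 7.312 = 12.2507


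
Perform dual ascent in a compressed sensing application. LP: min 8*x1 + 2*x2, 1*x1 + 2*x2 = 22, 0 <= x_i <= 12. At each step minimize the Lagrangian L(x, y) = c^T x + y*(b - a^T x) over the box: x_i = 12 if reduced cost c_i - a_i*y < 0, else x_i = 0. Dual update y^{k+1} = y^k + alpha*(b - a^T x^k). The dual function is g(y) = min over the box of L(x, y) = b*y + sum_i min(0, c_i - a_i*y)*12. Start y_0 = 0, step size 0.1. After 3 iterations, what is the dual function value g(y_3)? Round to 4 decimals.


Dual ascent for LP: min 8*x1 + 2*x2, 1*x1 + 2*x2 = 22, 0 <= x_i <= 12
Step 1: y^k = 0.0, reduced costs: (8.0, 2.0)
  x^k = (0.0, 0.0), subgradient = b - a^T x = 22.0
  y^{k+1} = 0.0 + 0.1*22.0 = 2.2
Step 2: y^k = 2.2, reduced costs: (5.8, -2.4)
  x^k = (0.0, 12.0), subgradient = b - a^T x = -2.0
  y^{k+1} = 2.2 + 0.1*-2.0 = 2.0
Step 3: y^k = 2.0, reduced costs: (6.0, -2.0)
  x^k = (0.0, 12.0), subgradient = b - a^T x = -2.0
  y^{k+1} = 2.0 + 0.1*-2.0 = 1.8
Dual objective at y_3 = 1.8: reduced costs (6.2, -1.6), box minimizer x = (0.0, 12.0)
g(y_3) = b*y + (c1 - a1*y)*x1 + (c2 - a2*y)*x2 = 22*1.8 + 6.2*0.0 + (-1.6)*12.0 = 39.6 + 0.0 - 19.2 = 20.4


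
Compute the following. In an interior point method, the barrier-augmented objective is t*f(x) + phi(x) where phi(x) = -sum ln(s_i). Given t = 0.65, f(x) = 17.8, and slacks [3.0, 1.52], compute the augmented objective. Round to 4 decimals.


Step 1: Compute log-barrier.
ln values: [1.0986, 0.4187]
phi = -(1.0986 + 0.4187) = -1.5173
Step 2: Compute augmented objective.
t*f(x) = 0.65*17.8 = 11.57
Total = 11.57 - 1.5173 = 10.0527


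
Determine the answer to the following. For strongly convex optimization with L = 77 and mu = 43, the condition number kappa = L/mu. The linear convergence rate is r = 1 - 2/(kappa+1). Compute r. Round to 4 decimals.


Step 1: Compute the condition number.
kappa = L/mu = 77/43 = 1.7907
Step 2: Compute the convergence rate.
r = 1 - 2/(kappa + 1) = 1 - 2*mu/(L + mu) = (L - mu)/(L + mu) = 34/120 = 0.2833


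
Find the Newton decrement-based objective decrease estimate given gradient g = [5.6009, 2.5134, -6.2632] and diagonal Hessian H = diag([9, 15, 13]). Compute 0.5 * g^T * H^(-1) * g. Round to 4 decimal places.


Step 1: H is diagonal, so H^(-1) * g = [0.6223, 0.1676, -0.4818].
Step 2: g^T H^(-1) g = sum_i g_i^2 / H_ii
  = (5.6009)^2/9 + (2.5134)^2/15 + (-6.2632)^2/13
  = 3.4856 + 0.4211 + 3.0175 = 6.9242
Step 3: Objective decrease = 0.5 * g^T H^(-1) g = 3.4621


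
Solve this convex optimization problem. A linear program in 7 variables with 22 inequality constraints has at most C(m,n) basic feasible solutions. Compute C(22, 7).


Each vertex corresponds to some choice of n active constraints out of m, so the number of vertices is at most C(m, n) = m! / (n!(m-n)!).
m = 22, n = 7
Numerator: 22 * 21 * 20 * 19 * 18 * 17 * 16
Denominator: 7! = 5040
C(22, 7) = 170544


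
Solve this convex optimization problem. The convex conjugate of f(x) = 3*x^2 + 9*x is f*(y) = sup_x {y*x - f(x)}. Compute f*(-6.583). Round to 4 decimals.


f*(y) = sup_x {y*x - a*x^2 - b*x} = sup_x {(y-b)*x - a*x^2}
FOC: (y - b) - 2a*x = 0 => x* = (y - b)/(2a)
x* = (-6.583 - 9)/(2*3) = -2.5972
f*(-6.583) = (y-b)^2/(4a) = (-6.583 - 9)^2/(4*3)
= 242.8299/12 = 20.2358


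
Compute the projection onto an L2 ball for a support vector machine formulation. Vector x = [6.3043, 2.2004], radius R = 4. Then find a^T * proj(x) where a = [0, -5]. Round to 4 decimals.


Step 1: Compute ||x|| (intermediates to 6 decimals).
||x|| = sqrt(6.3043^2 + 2.2004^2) = 6.677272
Step 2: Project.
Since ||x|| > R, scale = R/||x|| = 4/6.677272 = 0.599047, proj(x) = scale * x
proj(x) = [3.776572, 1.318143]
Step 3: Dot product.
a^T * proj(x) = 0*3.776572 - 5*1.318143 = -6.5907


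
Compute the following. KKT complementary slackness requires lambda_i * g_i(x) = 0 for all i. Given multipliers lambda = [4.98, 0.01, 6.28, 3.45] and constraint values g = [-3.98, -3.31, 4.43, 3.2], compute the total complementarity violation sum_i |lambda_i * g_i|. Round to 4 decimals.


KKT complementary slackness check:
lambda_1 * g_1 = 4.98 * -3.98 = -19.8204
lambda_2 * g_2 = 0.01 * -3.31 = -0.0331
lambda_3 * g_3 = 6.28 * 4.43 = 27.8204
lambda_4 * g_4 = 3.45 * 3.2 = 11.04
Total violation = 19.8204 + 0.0331 + 27.8204 + 11.04 = 58.7139


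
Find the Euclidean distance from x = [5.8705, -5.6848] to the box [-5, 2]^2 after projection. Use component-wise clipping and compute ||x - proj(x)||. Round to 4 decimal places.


Project each component onto [-5, 2].
clip(5.8705) = 2.0, clip(-5.6848) = -5.0
Projection = [2.0, -5.0]
Squared diffs: [14.9808, 0.469]
Distance = sqrt(15.4498) = 3.9306


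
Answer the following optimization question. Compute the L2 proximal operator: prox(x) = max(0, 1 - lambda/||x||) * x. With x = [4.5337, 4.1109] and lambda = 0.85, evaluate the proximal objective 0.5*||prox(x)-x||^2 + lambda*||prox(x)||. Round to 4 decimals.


Step 1: Compute ||x||.
||x|| = 6.12
Step 2: Compute scaling factor.
scale = max(0, 1 - 0.85/6.12) = 0.8611
Step 3: prox(x) = [3.904, 3.5399]
||prox(x)|| = 5.27
Step 4: Proximal objective.
0.5*||prox-x||^2 = 0.3613
lambda*||prox|| = 4.4795
Total = 4.8407


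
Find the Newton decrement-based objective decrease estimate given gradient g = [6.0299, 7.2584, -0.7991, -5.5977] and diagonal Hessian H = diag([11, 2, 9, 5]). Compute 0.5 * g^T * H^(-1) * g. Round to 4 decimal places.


Step 1: H is diagonal, so H^(-1) * g = [0.5482, 3.6292, -0.0888, -1.1195].
Step 2: g^T H^(-1) g = sum_i g_i^2 / H_ii
  = (6.0299)^2/11 + (7.2584)^2/2 + (-0.7991)^2/9 + (-5.5977)^2/5
  = 3.3054 + 26.3422 + 0.071 + 6.2668 = 35.9854
Step 3: Objective decrease = 0.5 * g^T H^(-1) g = 17.9927


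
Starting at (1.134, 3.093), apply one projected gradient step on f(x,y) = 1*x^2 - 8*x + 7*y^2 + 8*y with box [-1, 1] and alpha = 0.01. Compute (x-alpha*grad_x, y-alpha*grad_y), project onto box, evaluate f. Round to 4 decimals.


Step 1: Compute gradient at (1.134, 3.093).
grad_x = 2*1*1.134 - 8 = -5.732
grad_y = 2*7*3.093 + 8 = 51.302
Step 2: Gradient step.
x_raw = 1.134 - 0.01*-5.732 = 1.1913
y_raw = 3.093 - 0.01*51.302 = 2.58
Step 3: Project onto [-1, 1].
x_proj = clip(1.1913) = 1.0
y_proj = clip(2.58) = 1.0
Step 4: Evaluate f.
f(1.0, 1.0) = 8.0


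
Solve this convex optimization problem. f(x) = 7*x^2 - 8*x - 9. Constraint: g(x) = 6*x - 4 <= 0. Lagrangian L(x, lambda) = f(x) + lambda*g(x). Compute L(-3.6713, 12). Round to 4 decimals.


Step 1: Evaluate f(x).
f(-3.6713) = 7*(-3.6713)^2 - 8*(-3.6713) - 9 = 114.7195
Step 2: Evaluate g(x).
g(-3.6713) = 6*-3.6713 - 4 = -26.0278
Step 3: Compute Lagrangian.
L = 114.7195 + 12*-26.0278 = -197.6141


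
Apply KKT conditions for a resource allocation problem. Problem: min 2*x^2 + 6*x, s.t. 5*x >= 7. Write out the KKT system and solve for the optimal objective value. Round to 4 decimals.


Step 1: Try lambda = 0 (constraint inactive).
x_unc = -6/(2*2) = -1.5
Check: 5*-1.5 = -7.5 < 7 -- violated!
Step 2: Constraint must be active: 5*x = 7
x* = 7/5 = 1.4
lambda = (2*2*1.4 + 6)/5 = 2.32
Step 3: Compute optimal value.
f(x*) = 2*1.4^2 + 6*1.4 = 12.32


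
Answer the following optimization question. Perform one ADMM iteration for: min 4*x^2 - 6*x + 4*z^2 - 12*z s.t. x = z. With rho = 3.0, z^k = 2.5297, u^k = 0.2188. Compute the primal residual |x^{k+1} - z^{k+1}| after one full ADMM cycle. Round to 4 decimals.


ADMM iteration with rho = 3.0, z^k = 2.5297, u^k = 0.2188
Step 1: x-update.
Minimize 4*x^2 - 6*x + (3.0/2)*(x - 2.5297 + 0.2188)^2
FOC: (2*4 + 3.0)*x = 6 + 3.0*(2.5297 - 0.2188)
x^{k+1} = 1.1757
Step 2: z-update.
Minimize 4*z^2 - 12*z + (3.0/2)*(1.1757 - z + 0.2188)^2
FOC: (2*4 + 3.0)*z = 12 + 3.0*(1.1757 + 0.2188)
z^{k+1} = 1.4712
Step 3: u-update.
u^{k+1} = 0.2188 + 1.1757 - 1.4712 = -0.0767
Step 4: Primal residual = |1.1757 - 1.4712| = 0.2955


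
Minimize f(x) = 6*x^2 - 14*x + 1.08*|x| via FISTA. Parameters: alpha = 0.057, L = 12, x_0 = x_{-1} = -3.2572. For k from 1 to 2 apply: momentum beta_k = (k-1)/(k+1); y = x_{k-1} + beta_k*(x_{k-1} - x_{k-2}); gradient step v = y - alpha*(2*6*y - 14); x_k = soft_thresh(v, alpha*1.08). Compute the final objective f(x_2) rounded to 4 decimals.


FISTA on f(x) = 6*x^2 - 14*x + 1.08*|x|
L = 12, alpha = 0.057
Iteration 1: beta = 0.0, y = -3.2572 + 0.0*(-3.2572 + 3.2572) = -3.2572
  grad(y) = -53.0864, v = y - alpha*grad = -0.2313
  prox(v) = soft_thresh(-0.2313, 0.0616) = -0.1697
Iteration 2: beta = 0.3333, y = -0.1697 + 0.3333*(-0.1697 + 3.2572) = 0.8594
  grad(y) = -3.6866, v = y - alpha*grad = 1.0696
  prox(v) = soft_thresh(1.0696, 0.0616) = 1.008
f(x_2) = 6*1.008^2 - 14*1.008 + 1.08*|1.008| = -6.927


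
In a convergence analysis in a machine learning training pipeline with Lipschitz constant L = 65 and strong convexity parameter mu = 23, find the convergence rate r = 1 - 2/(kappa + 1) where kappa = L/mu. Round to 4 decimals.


Step 1: Compute the condition number.
kappa = L/mu = 65/23 = 2.8261
Step 2: Compute the convergence rate.
r = 1 - 2/(kappa + 1) = 1 - 2*mu/(L + mu) = (L - mu)/(L + mu) = 42/88 = 0.4773


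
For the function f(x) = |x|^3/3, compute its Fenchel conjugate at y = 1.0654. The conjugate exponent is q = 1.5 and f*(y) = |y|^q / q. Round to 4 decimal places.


The conjugate exponent q satisfies 1/p + 1/q = 1.
p = 3, so q = 3/(3 - 1) = 1.5
|y|^q = 1.0654^1.5 = 1.0997
f*(1.0654) = 1.0997 / 1.5 = 0.7331


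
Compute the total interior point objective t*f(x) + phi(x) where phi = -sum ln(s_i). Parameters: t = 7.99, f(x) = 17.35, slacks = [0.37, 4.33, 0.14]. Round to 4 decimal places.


Step 1: Compute log-barrier.
ln values: [-0.9943, 1.4656, -1.9661]
phi = -(-0.9943 + 1.4656 - 1.9661) = 1.4948
Step 2: Compute augmented objective.
t*f(x) = 7.99*17.35 = 138.6265
Total = 138.6265 + 1.4948 = 140.1213


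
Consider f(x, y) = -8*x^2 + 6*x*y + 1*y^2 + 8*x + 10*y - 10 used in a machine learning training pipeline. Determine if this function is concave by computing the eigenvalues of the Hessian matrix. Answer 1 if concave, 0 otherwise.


The Hessian of f(x,y) = -8*x^2 + 6*x*y + 1*y^2 + 8*x + 10*y - 10 is:
H = [[-16, 6], [6, 2]]
Trace = -16 + 2 = -14
Determinant = -16*2 - (6)^2 = -68
Discriminant = (-14)^2 - 4*-68 = 468.0
Eigenvalues: lambda_1 = -17.8167, lambda_2 = 3.8167
The function is not concave.

0


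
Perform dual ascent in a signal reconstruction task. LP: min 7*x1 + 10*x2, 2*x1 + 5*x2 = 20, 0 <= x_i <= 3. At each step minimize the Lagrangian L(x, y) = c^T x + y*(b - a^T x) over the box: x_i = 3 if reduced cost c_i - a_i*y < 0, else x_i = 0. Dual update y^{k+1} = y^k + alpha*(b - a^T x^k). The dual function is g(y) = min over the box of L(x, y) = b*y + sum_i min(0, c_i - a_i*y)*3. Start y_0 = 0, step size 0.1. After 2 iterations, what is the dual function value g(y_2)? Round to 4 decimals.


Dual ascent for LP: min 7*x1 + 10*x2, 2*x1 + 5*x2 = 20, 0 <= x_i <= 3
Step 1: y^k = 0.0, reduced costs: (7.0, 10.0)
  x^k = (0.0, 0.0), subgradient = b - a^T x = 20.0
  y^{k+1} = 0.0 + 0.1*20.0 = 2.0
Step 2: y^k = 2.0, reduced costs: (3.0, 0.0)
  x^k = (0.0, 0.0), subgradient = b - a^T x = 20.0
  y^{k+1} = 2.0 + 0.1*20.0 = 4.0
Dual objective at y_2 = 4.0: reduced costs (-1.0, -10.0), box minimizer x = (3.0, 3.0)
g(y_2) = b*y + (c1 - a1*y)*x1 + (c2 - a2*y)*x2 = 20*4.0 + (-1.0)*3.0 + (-10.0)*3.0 = 80.0 - 3.0 - 30.0 = 47.0


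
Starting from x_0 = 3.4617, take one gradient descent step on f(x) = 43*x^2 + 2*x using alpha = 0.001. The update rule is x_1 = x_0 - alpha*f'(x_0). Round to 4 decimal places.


We compute the gradient at x_0 and apply the update.
f'(x) = 86*x + 2
f'(3.4617) = 86*3.4617 + 2 = 299.7062
x_1 = 3.4617 - 0.001*299.7062 = 3.162


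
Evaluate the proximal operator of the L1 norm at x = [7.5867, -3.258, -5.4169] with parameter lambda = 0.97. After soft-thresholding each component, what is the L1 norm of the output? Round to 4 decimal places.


Soft-thresholding with lambda = 0.97:
prox(7.5867) = sign(7.5867)*max(|7.5867| - 0.97, 0) = 6.6167
prox(-3.258) = sign(-3.258)*max(|-3.258| - 0.97, 0) = -2.288
prox(-5.4169) = sign(-5.4169)*max(|-5.4169| - 0.97, 0) = -4.4469
prox(x) = [6.6167, -2.288, -4.4469]
||prox(x)||_1 = 6.6167 + 2.288 + 4.4469 = 13.3516


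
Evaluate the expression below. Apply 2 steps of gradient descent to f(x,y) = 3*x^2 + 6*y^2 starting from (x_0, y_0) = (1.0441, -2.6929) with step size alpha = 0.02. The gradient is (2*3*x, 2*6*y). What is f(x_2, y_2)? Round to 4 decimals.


Gradient descent on f(x,y) = 3*x^2 + 6*y^2.
Starting point: (1.0441, -2.6929), alpha = 0.02
Step 1: grad_x = 2*3*1.0441 = 6.2646, grad_y = 2*6*-2.6929 = -32.3148
  x_1 = 1.0441 - 0.02*6.2646 = 0.9188
  y_1 = -2.6929 - 0.02*-32.3148 = -2.0466
Step 2: grad_x = 2*3*0.9188 = 5.5128, grad_y = 2*6*-2.0466 = -24.5592
  x_2 = 0.9188 - 0.02*5.5128 = 0.8086
  y_2 = -2.0466 - 0.02*-24.5592 = -1.5554
f(0.8086, -1.5554) = 3*0.8086^2 + 6*(-1.5554)^2 = 16.4772


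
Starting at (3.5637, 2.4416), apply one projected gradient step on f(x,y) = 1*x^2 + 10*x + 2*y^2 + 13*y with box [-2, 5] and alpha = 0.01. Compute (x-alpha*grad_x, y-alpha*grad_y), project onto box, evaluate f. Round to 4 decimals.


Step 1: Compute gradient at (3.5637, 2.4416).
grad_x = 2*1*3.5637 + 10 = 17.1274
grad_y = 2*2*2.4416 + 13 = 22.7664
Step 2: Gradient step.
x_raw = 3.5637 - 0.01*17.1274 = 3.3924
y_raw = 2.4416 - 0.01*22.7664 = 2.2139
Step 3: Project onto [-2, 5].
x_proj = clip(3.3924) = 3.3924
y_proj = clip(2.2139) = 2.2139
Step 4: Evaluate f.
f(3.3924, 2.2139) = 84.017


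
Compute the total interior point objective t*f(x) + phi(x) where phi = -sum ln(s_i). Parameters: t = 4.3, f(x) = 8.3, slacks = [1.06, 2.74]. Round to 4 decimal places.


Step 1: Compute log-barrier.
ln values: [0.0583, 1.008]
phi = -(0.0583 + 1.008) = -1.0662
Step 2: Compute augmented objective.
t*f(x) = 4.3*8.3 = 35.69
Total = 35.69 - 1.0662 = 34.6238


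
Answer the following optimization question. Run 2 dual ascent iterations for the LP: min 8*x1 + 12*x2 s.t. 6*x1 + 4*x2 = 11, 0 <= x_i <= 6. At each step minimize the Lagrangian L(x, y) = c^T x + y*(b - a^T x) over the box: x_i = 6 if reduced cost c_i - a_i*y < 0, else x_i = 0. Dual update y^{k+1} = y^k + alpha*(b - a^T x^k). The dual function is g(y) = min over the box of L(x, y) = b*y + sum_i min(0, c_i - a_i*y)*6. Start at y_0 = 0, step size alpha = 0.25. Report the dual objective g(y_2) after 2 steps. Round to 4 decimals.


Dual ascent for LP: min 8*x1 + 12*x2, 6*x1 + 4*x2 = 11, 0 <= x_i <= 6
Step 1: y^k = 0.0, reduced costs: (8.0, 12.0)
  x^k = (0.0, 0.0), subgradient = b - a^T x = 11.0
  y^{k+1} = 0.0 + 0.25*11.0 = 2.75
Step 2: y^k = 2.75, reduced costs: (-8.5, 1.0)
  x^k = (6.0, 0.0), subgradient = b - a^T x = -25.0
  y^{k+1} = 2.75 + 0.25*-25.0 = -3.5
Dual objective at y_2 = -3.5: reduced costs (29.0, 26.0), box minimizer x = (0.0, 0.0)
g(y_2) = b*y + (c1 - a1*y)*x1 + (c2 - a2*y)*x2 = 11*(-3.5) + 29.0*0.0 + 26.0*0.0 = -38.5 + 0.0 + 0.0 = -38.5


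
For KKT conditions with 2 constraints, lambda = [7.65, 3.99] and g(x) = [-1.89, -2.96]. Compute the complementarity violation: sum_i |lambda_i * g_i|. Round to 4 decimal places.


KKT complementary slackness check:
lambda_1 * g_1 = 7.65 * -1.89 = -14.4585
lambda_2 * g_2 = 3.99 * -2.96 = -11.8104
Total violation = 14.4585 + 11.8104 = 26.2689


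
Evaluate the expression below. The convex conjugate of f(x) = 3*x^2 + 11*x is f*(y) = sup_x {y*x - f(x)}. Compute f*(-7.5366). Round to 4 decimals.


f*(y) = sup_x {y*x - a*x^2 - b*x} = sup_x {(y-b)*x - a*x^2}
FOC: (y - b) - 2a*x = 0 => x* = (y - b)/(2a)
x* = (-7.5366 - 11)/(2*3) = -3.0894
f*(-7.5366) = (y-b)^2/(4a) = (-7.5366 - 11)^2/(4*3)
= 343.6055/12 = 28.6338


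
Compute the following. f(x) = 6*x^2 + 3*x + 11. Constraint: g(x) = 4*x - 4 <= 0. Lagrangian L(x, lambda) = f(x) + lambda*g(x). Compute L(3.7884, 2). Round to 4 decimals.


Step 1: Evaluate f(x).
f(3.7884) = 6*3.7884^2 + 3*3.7884 + 11 = 108.477
Step 2: Evaluate g(x).
g(3.7884) = 4*3.7884 - 4 = 11.1536
Step 3: Compute Lagrangian.
L = 108.477 + 2*11.1536 = 130.7842


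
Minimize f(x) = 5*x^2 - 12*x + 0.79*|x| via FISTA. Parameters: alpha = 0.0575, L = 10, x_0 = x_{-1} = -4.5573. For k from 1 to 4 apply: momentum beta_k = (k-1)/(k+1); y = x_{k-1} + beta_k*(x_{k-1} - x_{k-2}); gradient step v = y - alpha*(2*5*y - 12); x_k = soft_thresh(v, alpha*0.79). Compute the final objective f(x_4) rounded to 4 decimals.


FISTA on f(x) = 5*x^2 - 12*x + 0.79*|x|
L = 10, alpha = 0.0575
Iteration 1: beta = 0.0, y = -4.5573 + 0.0*(-4.5573 + 4.5573) = -4.5573
  grad(y) = -57.573, v = y - alpha*grad = -1.2469
  prox(v) = soft_thresh(-1.2469, 0.0454) = -1.2014
Iteration 2: beta = 0.3333, y = -1.2014 + 0.3333*(-1.2014 + 4.5573) = -0.0828
  grad(y) = -12.828, v = y - alpha*grad = 0.6548
  prox(v) = soft_thresh(0.6548, 0.0454) = 0.6094
Iteration 3: beta = 0.5, y = 0.6094 + 0.5*(0.6094 + 1.2014) = 1.5148
  grad(y) = 3.1479, v = y - alpha*grad = 1.3338
  prox(v) = soft_thresh(1.3338, 0.0454) = 1.2884
Iteration 4: beta = 0.6, y = 1.2884 + 0.6*(1.2884 - 0.6094) = 1.6957
  grad(y) = 4.9575, v = y - alpha*grad = 1.4107
  prox(v) = soft_thresh(1.4107, 0.0454) = 1.3653
f(x_4) = 5*1.3653^2 - 12*1.3653 + 0.79*|1.3653| = -5.9849


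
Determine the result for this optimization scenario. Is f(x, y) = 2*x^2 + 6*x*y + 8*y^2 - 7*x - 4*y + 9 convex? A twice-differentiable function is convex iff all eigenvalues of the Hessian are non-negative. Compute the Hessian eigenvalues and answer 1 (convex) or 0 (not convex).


The Hessian of f(x,y) = 2*x^2 + 6*x*y + 8*y^2 - 7*x - 4*y + 9 is:
H = [[4, 6], [6, 16]]
Trace = 4 + 16 = 20
Determinant = 4*16 - (6)^2 = 28
Discriminant = (20)^2 - 4*28 = 288.0
Eigenvalues: lambda_1 = 1.5147, lambda_2 = 18.4853
The function is convex.

1


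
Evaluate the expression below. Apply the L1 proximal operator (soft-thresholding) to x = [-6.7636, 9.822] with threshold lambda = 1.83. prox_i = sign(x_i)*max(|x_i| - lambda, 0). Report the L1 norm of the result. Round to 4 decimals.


Soft-thresholding with lambda = 1.83:
prox(-6.7636) = sign(-6.7636)*max(|-6.7636| - 1.83, 0) = -4.9336
prox(9.822) = sign(9.822)*max(|9.822| - 1.83, 0) = 7.992
prox(x) = [-4.9336, 7.992]
||prox(x)||_1 = 4.9336 + 7.992 = 12.9256


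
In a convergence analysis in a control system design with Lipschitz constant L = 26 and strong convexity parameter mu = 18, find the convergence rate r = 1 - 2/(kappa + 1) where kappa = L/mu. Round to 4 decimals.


Step 1: Compute the condition number.
kappa = L/mu = 26/18 = 1.4444
Step 2: Compute the convergence rate.
r = 1 - 2/(kappa + 1) = 1 - 2*mu/(L + mu) = (L - mu)/(L + mu) = 8/44 = 0.1818


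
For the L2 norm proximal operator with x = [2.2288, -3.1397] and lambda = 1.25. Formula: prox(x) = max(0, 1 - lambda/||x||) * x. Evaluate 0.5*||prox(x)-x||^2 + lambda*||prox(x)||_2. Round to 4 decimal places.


Step 1: Compute ||x||.
||x|| = 3.8504
Step 2: Compute scaling factor.
scale = max(0, 1 - 1.25/3.8504) = 0.6754
Step 3: prox(x) = [1.5052, -2.1204]
||prox(x)|| = 2.6004
Step 4: Proximal objective.
0.5*||prox-x||^2 = 0.7813
lambda*||prox|| = 3.2505
Total = 4.0317


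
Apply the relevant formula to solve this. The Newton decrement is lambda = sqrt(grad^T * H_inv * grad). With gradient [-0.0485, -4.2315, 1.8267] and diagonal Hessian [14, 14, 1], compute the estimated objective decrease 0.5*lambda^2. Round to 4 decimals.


Step 1: H is diagonal, so H^(-1) * g = [-0.0035, -0.3023, 1.8267].
Step 2: g^T H^(-1) g = sum_i g_i^2 / H_ii
  = (-0.0485)^2/14 + (-4.2315)^2/14 + (1.8267)^2/1
  = 0.0002 + 1.279 + 3.3368 = 4.616
Step 3: Objective decrease = 0.5 * g^T H^(-1) g = 2.308


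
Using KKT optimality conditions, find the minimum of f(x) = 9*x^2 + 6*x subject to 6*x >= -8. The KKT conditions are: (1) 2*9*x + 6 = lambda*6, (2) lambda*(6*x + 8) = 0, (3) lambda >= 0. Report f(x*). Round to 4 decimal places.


Step 1: Try lambda = 0 (constraint inactive).
Stationarity: 2*9*x + 6 = 0
x* = -6/(2*9) = -1/3 = -0.3333 (rounded; the exact value -1/3 is used below)
Check constraint: 6*-0.3333 = -1.9998 >= -8 -- satisfied.
Step 2: Compute optimal value.
f(x*) = 9*(-1/3)^2 + 6*(-1/3) = -1.0


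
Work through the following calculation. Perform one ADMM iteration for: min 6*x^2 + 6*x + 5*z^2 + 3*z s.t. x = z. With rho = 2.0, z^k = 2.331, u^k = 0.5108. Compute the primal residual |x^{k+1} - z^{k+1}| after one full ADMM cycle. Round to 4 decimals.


ADMM iteration with rho = 2.0, z^k = 2.331, u^k = 0.5108
Step 1: x-update.
Minimize 6*x^2 + 6*x + (2.0/2)*(x - 2.331 + 0.5108)^2
FOC: (2*6 + 2.0)*x = -6 + 2.0*(2.331 - 0.5108)
x^{k+1} = -0.1685
Step 2: z-update.
Minimize 5*z^2 + 3*z + (2.0/2)*(-0.1685 - z + 0.5108)^2
FOC: (2*5 + 2.0)*z = -3 + 2.0*(-0.1685 + 0.5108)
z^{k+1} = -0.193
Step 3: u-update.
u^{k+1} = 0.5108 - 0.1685 + 0.193 = 0.5352
Step 4: Primal residual = |-0.1685 + 0.193| = 0.0244


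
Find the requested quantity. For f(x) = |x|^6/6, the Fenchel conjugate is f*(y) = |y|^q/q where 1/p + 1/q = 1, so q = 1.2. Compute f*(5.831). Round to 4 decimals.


The conjugate exponent q satisfies 1/p + 1/q = 1.
p = 6, so q = 6/(6 - 1) = 1.2
|y|^q = 5.831^1.2 = 8.2964
f*(5.831) = 8.2964 / 1.2 = 6.9137


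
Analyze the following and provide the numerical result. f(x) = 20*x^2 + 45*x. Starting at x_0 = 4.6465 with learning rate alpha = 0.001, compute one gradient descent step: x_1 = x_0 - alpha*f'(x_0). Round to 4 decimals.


We compute the gradient at x_0 and apply the update.
f'(x) = 40*x + 45
f'(4.6465) = 40*4.6465 + 45 = 230.86
x_1 = 4.6465 - 0.001*230.86 = 4.4156


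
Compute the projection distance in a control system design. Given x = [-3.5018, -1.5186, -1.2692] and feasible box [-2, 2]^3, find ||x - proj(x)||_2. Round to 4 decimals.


Project each component onto [-2, 2].
clip(-3.5018) = -2.0, clip(-1.5186) = -1.5186, clip(-1.2692) = -1.2692
Projection = [-2.0, -1.5186, -1.2692]
Squared diffs: [2.2554, 0.0, 0.0]
Distance = sqrt(2.2554) = 1.5018


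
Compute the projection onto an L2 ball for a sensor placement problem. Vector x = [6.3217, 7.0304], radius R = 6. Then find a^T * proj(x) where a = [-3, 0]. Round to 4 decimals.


Step 1: Compute ||x|| (intermediates to 6 decimals).
||x|| = sqrt(6.3217^2 + 7.0304^2) = 9.45465
Step 2: Project.
Since ||x|| > R, scale = R/||x|| = 6/9.45465 = 0.634608, proj(x) = scale * x
proj(x) = [4.011801, 4.461548]
Step 3: Dot product.
a^T * proj(x) = -3*4.011801 + 0*4.461548 = -12.0354


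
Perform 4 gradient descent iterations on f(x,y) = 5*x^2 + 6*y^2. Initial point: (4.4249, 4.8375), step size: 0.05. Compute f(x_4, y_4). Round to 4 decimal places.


Gradient descent on f(x,y) = 5*x^2 + 6*y^2.
Starting point: (4.4249, 4.8375), alpha = 0.05
Step 1: grad_x = 2*5*4.4249 = 44.249, grad_y = 2*6*4.8375 = 58.05
  x_1 = 4.4249 - 0.05*44.249 = 2.2125
  y_1 = 4.8375 - 0.05*58.05 = 1.935
Step 2: grad_x = 2*5*2.2125 = 22.1245, grad_y = 2*6*1.935 = 23.22
  x_2 = 2.2125 - 0.05*22.1245 = 1.1062
  y_2 = 1.935 - 0.05*23.22 = 0.774
Step 3: grad_x = 2*5*1.1062 = 11.0623, grad_y = 2*6*0.774 = 9.288
  x_3 = 1.1062 - 0.05*11.0623 = 0.5531
  y_3 = 0.774 - 0.05*9.288 = 0.3096
Step 4: grad_x = 2*5*0.5531 = 5.5311, grad_y = 2*6*0.3096 = 3.7152
  x_4 = 0.5531 - 0.05*5.5311 = 0.2766
  y_4 = 0.3096 - 0.05*3.7152 = 0.1238
f(0.2766, 0.1238) = 5*0.2766^2 + 6*0.1238^2 = 0.4744


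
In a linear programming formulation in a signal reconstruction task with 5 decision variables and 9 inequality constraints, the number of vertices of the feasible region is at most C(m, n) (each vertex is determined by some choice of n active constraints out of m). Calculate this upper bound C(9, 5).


Each vertex corresponds to some choice of n active constraints out of m, so the number of vertices is at most C(m, n) = m! / (n!(m-n)!).
m = 9, n = 5
Numerator: 9 * 8 * 7 * 6 * 5
Denominator: 5! = 120
C(9, 5) = 126


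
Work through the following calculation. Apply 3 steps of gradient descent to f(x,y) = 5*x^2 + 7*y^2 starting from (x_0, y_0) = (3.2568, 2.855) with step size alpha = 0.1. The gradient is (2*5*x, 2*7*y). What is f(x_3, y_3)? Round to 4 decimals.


Gradient descent on f(x,y) = 5*x^2 + 7*y^2.
Starting point: (3.2568, 2.855), alpha = 0.1
Step 1: grad_x = 2*5*3.2568 = 32.568, grad_y = 2*7*2.855 = 39.97
  x_1 = 3.2568 - 0.1*32.568 = 0.0
  y_1 = 2.855 - 0.1*39.97 = -1.142
Step 2: grad_x = 2*5*0.0 = 0.0, grad_y = 2*7*-1.142 = -15.988
  x_2 = 0.0 - 0.1*0.0 = 0.0
  y_2 = -1.142 - 0.1*-15.988 = 0.4568
Step 3: grad_x = 2*5*0.0 = 0.0, grad_y = 2*7*0.4568 = 6.3952
  x_3 = 0.0 - 0.1*0.0 = 0.0
  y_3 = 0.4568 - 0.1*6.3952 = -0.1827
f(0.0, -0.1827) = 5*0.0^2 + 7*(-0.1827)^2 = 0.2337


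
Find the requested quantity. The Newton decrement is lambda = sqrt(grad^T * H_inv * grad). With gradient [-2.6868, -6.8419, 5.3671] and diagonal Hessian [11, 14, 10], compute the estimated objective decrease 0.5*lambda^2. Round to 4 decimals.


Step 1: H is diagonal, so H^(-1) * g = [-0.2443, -0.4887, 0.5367].
Step 2: g^T H^(-1) g = sum_i g_i^2 / H_ii
  = (-2.6868)^2/11 + (-6.8419)^2/14 + (5.3671)^2/10
  = 0.6563 + 3.3437 + 2.8806 = 6.8805
Step 3: Objective decrease = 0.5 * g^T H^(-1) g = 3.4403


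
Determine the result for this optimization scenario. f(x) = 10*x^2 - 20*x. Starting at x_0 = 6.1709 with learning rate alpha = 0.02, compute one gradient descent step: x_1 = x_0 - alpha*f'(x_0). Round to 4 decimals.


We compute the gradient at x_0 and apply the update.
f'(x) = 20*x - 20
f'(6.1709) = 20*6.1709 - 20 = 103.418
x_1 = 6.1709 - 0.02*103.418 = 4.1025


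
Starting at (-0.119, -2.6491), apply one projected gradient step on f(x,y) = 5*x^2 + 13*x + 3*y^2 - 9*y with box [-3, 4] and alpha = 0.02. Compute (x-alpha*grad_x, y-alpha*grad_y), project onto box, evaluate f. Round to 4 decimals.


Step 1: Compute gradient at (-0.119, -2.6491).
grad_x = 2*5*-0.119 + 13 = 11.81
grad_y = 2*3*-2.6491 - 9 = -24.8946
Step 2: Gradient step.
x_raw = -0.119 - 0.02*11.81 = -0.3552
y_raw = -2.6491 - 0.02*-24.8946 = -2.1512
Step 3: Project onto [-3, 4].
x_proj = clip(-0.3552) = -0.3552
y_proj = clip(-2.1512) = -2.1512
Step 4: Evaluate f.
f(-0.3552, -2.1512) = 29.2572


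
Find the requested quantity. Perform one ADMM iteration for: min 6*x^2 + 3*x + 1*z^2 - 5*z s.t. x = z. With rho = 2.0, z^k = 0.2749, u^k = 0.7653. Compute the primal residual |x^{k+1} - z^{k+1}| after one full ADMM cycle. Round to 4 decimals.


ADMM iteration with rho = 2.0, z^k = 0.2749, u^k = 0.7653
Step 1: x-update.
Minimize 6*x^2 + 3*x + (2.0/2)*(x - 0.2749 + 0.7653)^2
FOC: (2*6 + 2.0)*x = -3 + 2.0*(0.2749 - 0.7653)
x^{k+1} = -0.2843
Step 2: z-update.
Minimize 1*z^2 - 5*z + (2.0/2)*(-0.2843 - z + 0.7653)^2
FOC: (2*1 + 2.0)*z = 5 + 2.0*(-0.2843 + 0.7653)
z^{k+1} = 1.4905
Step 3: u-update.
u^{k+1} = 0.7653 - 0.2843 - 1.4905 = -1.0095
Step 4: Primal residual = |-0.2843 - 1.4905| = 1.7748


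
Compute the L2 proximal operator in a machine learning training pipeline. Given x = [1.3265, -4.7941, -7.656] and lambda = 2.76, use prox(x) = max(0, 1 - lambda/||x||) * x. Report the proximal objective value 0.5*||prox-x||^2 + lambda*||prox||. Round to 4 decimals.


Step 1: Compute ||x||.
||x|| = 9.13
Step 2: Compute scaling factor.
scale = max(0, 1 - 2.76/9.13) = 0.6977
Step 3: prox(x) = [0.9255, -3.3448, -5.3416]
||prox(x)|| = 6.37
Step 4: Proximal objective.
0.5*||prox-x||^2 = 3.8088
lambda*||prox|| = 17.5812
Total = 21.3901


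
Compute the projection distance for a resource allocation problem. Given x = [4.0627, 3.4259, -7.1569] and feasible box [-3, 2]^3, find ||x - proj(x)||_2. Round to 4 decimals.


Project each component onto [-3, 2].
clip(4.0627) = 2.0, clip(3.4259) = 2.0, clip(-7.1569) = -3.0
Projection = [2.0, 2.0, -3.0]
Squared diffs: [4.2547, 2.0332, 17.2798]
Distance = sqrt(23.5677) = 4.8547


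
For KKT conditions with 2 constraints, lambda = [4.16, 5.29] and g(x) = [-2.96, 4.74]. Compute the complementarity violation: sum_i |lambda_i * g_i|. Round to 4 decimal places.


KKT complementary slackness check:
lambda_1 * g_1 = 4.16 * -2.96 = -12.3136
lambda_2 * g_2 = 5.29 * 4.74 = 25.0746
Total violation = 12.3136 + 25.0746 = 37.3882


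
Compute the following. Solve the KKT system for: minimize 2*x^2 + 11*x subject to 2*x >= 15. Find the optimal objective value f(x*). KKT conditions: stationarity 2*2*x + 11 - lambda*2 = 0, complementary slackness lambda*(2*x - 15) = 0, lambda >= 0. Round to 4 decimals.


Step 1: Try lambda = 0 (constraint inactive).
x_unc = -11/(2*2) = -2.75
Check: 2*-2.75 = -5.5 < 15 -- violated!
Step 2: Constraint must be active: 2*x = 15
x* = 15/2 = 7.5
lambda = (2*2*7.5 + 11)/2 = 20.5
Step 3: Compute optimal value.
f(x*) = 2*7.5^2 + 11*7.5 = 195.0


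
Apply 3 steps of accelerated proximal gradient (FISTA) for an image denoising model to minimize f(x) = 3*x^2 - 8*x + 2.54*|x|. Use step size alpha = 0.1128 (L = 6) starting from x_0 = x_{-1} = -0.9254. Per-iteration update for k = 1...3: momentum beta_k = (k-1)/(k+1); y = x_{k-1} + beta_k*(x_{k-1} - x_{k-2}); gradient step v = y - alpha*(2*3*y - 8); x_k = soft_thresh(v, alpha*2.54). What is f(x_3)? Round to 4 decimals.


FISTA on f(x) = 3*x^2 - 8*x + 2.54*|x|
L = 6, alpha = 0.1128
Iteration 1: beta = 0.0, y = -0.9254 + 0.0*(-0.9254 + 0.9254) = -0.9254
  grad(y) = -13.5524, v = y - alpha*grad = 0.6033
  prox(v) = soft_thresh(0.6033, 0.2865) = 0.3168
Iteration 2: beta = 0.3333, y = 0.3168 + 0.3333*(0.3168 + 0.9254) = 0.7309
  grad(y) = -3.6148, v = y - alpha*grad = 1.1386
  prox(v) = soft_thresh(1.1386, 0.2865) = 0.8521
Iteration 3: beta = 0.5, y = 0.8521 + 0.5*(0.8521 - 0.3168) = 1.1198
  grad(y) = -1.2815, v = y - alpha*grad = 1.2643
  prox(v) = soft_thresh(1.2643, 0.2865) = 0.9778
f(x_3) = 3*0.9778^2 - 8*0.9778 + 2.54*|0.9778| = -2.4705


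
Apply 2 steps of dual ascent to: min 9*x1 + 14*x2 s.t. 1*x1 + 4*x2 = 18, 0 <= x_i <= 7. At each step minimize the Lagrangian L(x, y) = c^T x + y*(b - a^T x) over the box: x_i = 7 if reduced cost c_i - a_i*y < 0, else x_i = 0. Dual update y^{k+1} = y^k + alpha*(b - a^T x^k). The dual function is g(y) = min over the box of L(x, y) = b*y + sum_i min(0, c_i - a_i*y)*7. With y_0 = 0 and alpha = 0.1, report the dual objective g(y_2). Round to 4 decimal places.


Dual ascent for LP: min 9*x1 + 14*x2, 1*x1 + 4*x2 = 18, 0 <= x_i <= 7
Step 1: y^k = 0.0, reduced costs: (9.0, 14.0)
  x^k = (0.0, 0.0), subgradient = b - a^T x = 18.0
  y^{k+1} = 0.0 + 0.1*18.0 = 1.8
Step 2: y^k = 1.8, reduced costs: (7.2, 6.8)
  x^k = (0.0, 0.0), subgradient = b - a^T x = 18.0
  y^{k+1} = 1.8 + 0.1*18.0 = 3.6
Dual objective at y_2 = 3.6: reduced costs (5.4, -0.4), box minimizer x = (0.0, 7.0)
g(y_2) = b*y + (c1 - a1*y)*x1 + (c2 - a2*y)*x2 = 18*3.6 + 5.4*0.0 + (-0.4)*7.0 = 64.8 + 0.0 - 2.8 = 62.0


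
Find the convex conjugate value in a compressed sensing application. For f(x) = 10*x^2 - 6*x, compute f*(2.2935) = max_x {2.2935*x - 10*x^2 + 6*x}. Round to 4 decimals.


f*(y) = sup_x {y*x - a*x^2 - b*x} = sup_x {(y-b)*x - a*x^2}
FOC: (y - b) - 2a*x = 0 => x* = (y - b)/(2a)
x* = (2.2935 + 6)/(2*10) = 0.4147
f*(2.2935) = (y-b)^2/(4a) = (2.2935 + 6)^2/(4*10)
= 68.7821/40 = 1.7196


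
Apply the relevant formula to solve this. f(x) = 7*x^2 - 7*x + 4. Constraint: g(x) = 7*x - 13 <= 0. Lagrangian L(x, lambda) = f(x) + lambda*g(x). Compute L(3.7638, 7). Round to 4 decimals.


Step 1: Evaluate f(x).
f(3.7638) = 7*3.7638^2 - 7*3.7638 + 4 = 76.8167
Step 2: Evaluate g(x).
g(3.7638) = 7*3.7638 - 13 = 13.3466
Step 3: Compute Lagrangian.
L = 76.8167 + 7*13.3466 = 170.2429


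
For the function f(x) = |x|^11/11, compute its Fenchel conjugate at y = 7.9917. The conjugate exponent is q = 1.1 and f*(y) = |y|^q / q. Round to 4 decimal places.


The conjugate exponent q satisfies 1/p + 1/q = 1.
p = 11, so q = 11/(11 - 1) = 1.1
|y|^q = 7.9917^1.1 = 9.8379
f*(7.9917) = 9.8379 / 1.1 = 8.9436


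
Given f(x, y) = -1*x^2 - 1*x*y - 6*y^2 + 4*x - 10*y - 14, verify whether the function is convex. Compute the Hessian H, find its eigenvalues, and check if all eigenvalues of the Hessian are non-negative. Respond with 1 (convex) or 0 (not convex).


The Hessian of f(x,y) = -1*x^2 - 1*x*y - 6*y^2 + 4*x - 10*y - 14 is:
H = [[-2, -1], [-1, -12]]
Trace = -2 - 12 = -14
Determinant = -2*-12 - (-1)^2 = 23
Discriminant = (-14)^2 - 4*23 = 104.0
Eigenvalues: lambda_1 = -12.099, lambda_2 = -1.901
The function is not convex.

0


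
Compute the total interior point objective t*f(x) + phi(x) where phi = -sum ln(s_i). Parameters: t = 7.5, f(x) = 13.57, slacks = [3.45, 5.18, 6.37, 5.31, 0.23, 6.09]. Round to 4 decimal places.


Step 1: Compute log-barrier.
ln values: [1.2384, 1.6448, 1.8516, 1.6696, -1.4697, 1.8066]
phi = -(1.2384 + 1.6448 + 1.8516 + 1.6696 - 1.4697 + 1.8066) = -6.7413
Step 2: Compute augmented objective.
t*f(x) = 7.5*13.57 = 101.775
Total = 101.775 - 6.7413 = 95.0337


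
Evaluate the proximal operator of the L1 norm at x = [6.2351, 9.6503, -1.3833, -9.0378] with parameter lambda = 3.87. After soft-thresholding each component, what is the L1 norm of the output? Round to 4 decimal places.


Soft-thresholding with lambda = 3.87:
prox(6.2351) = sign(6.2351)*max(|6.2351| - 3.87, 0) = 2.3651
prox(9.6503) = sign(9.6503)*max(|9.6503| - 3.87, 0) = 5.7803
prox(-1.3833) = sign(-1.3833)*max(|-1.3833| - 3.87, 0) = 0.0
prox(-9.0378) = sign(-9.0378)*max(|-9.0378| - 3.87, 0) = -5.1678
prox(x) = [2.3651, 5.7803, 0.0, -5.1678]
||prox(x)||_1 = 2.3651 + 5.7803 + 0.0 + 5.1678 = 13.3132


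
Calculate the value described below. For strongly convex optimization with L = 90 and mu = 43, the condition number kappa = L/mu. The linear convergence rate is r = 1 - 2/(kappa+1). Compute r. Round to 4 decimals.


Step 1: Compute the condition number.
kappa = L/mu = 90/43 = 2.093
Step 2: Compute the convergence rate.
r = 1 - 2/(kappa + 1) = 1 - 2*mu/(L + mu) = (L - mu)/(L + mu) = 47/133 = 0.3534
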